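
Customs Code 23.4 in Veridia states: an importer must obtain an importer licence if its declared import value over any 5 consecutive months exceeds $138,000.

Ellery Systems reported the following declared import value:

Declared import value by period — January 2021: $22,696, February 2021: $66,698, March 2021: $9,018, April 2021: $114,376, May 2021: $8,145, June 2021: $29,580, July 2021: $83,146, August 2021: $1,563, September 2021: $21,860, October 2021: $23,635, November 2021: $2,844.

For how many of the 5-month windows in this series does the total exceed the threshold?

6

January 2021–May 2021: $22,696 + $66,698 + $9,018 + $114,376 + $8,145 = $220,933 (over)
February 2021–June 2021: $66,698 + $9,018 + $114,376 + $8,145 + $29,580 = $227,817 (over)
March 2021–July 2021: $9,018 + $114,376 + $8,145 + $29,580 + $83,146 = $244,265 (over)
April 2021–August 2021: $114,376 + $8,145 + $29,580 + $83,146 + $1,563 = $236,810 (over)
May 2021–September 2021: $8,145 + $29,580 + $83,146 + $1,563 + $21,860 = $144,294 (over)
June 2021–October 2021: $29,580 + $83,146 + $1,563 + $21,860 + $23,635 = $159,784 (over)
July 2021–November 2021: $83,146 + $1,563 + $21,860 + $23,635 + $2,844 = $133,048 (under)
6 windows exceed the threshold.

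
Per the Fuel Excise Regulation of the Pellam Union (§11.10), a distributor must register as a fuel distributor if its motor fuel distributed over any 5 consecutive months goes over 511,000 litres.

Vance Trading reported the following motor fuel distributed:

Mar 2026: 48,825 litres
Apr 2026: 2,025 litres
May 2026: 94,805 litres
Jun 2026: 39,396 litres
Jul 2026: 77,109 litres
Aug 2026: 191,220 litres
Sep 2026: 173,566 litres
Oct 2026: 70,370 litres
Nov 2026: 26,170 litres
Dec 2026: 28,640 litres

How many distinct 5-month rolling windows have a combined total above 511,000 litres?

Mar 2026–Jul 2026: 48,825 litres + 2,025 litres + 94,805 litres + 39,396 litres + 77,109 litres = 262,160 litres (under)
Apr 2026–Aug 2026: 2,025 litres + 94,805 litres + 39,396 litres + 77,109 litres + 191,220 litres = 404,555 litres (under)
May 2026–Sep 2026: 94,805 litres + 39,396 litres + 77,109 litres + 191,220 litres + 173,566 litres = 576,096 litres (over)
Jun 2026–Oct 2026: 39,396 litres + 77,109 litres + 191,220 litres + 173,566 litres + 70,370 litres = 551,661 litres (over)
Jul 2026–Nov 2026: 77,109 litres + 191,220 litres + 173,566 litres + 70,370 litres + 26,170 litres = 538,435 litres (over)
Aug 2026–Dec 2026: 191,220 litres + 173,566 litres + 70,370 litres + 26,170 litres + 28,640 litres = 489,966 litres (under)
3 windows exceed the threshold.

3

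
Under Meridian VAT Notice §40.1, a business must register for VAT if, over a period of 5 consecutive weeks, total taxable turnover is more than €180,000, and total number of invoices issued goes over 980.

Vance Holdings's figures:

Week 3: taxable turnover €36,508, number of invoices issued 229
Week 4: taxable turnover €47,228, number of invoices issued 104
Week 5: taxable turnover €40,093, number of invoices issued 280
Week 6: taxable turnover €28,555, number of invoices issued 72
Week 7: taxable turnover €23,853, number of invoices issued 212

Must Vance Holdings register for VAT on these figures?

No

Total taxable turnover: €36,508 + €47,228 + €40,093 + €28,555 + €23,853 = €176,237 (≤ €180,000).
Total number of invoices issued: 229 + 104 + 280 + 72 + 212 = 897 (≤ 980).
The test is 'and': the rule requires both, and at least one is not exceeded.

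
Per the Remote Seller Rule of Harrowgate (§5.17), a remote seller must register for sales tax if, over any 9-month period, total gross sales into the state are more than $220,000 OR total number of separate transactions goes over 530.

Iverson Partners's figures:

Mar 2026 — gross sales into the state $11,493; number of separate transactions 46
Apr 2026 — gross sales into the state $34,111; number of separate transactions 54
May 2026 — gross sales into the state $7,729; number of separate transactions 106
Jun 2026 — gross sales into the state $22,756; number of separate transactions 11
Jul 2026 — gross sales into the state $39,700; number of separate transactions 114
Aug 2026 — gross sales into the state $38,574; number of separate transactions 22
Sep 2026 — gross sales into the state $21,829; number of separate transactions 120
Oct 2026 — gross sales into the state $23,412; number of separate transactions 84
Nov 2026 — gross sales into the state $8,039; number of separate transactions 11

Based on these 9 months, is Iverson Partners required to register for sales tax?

Yes

Total gross sales into the state: $11,493 + $34,111 + $7,729 + $22,756 + $39,700 + $38,574 + $21,829 + $23,412 + $8,039 = $207,643 (≤ $220,000).
Total number of separate transactions: 46 + 54 + 106 + 11 + 114 + 22 + 120 + 84 + 11 = 568 (> 530).
The test is 'or': at least one threshold is exceeded.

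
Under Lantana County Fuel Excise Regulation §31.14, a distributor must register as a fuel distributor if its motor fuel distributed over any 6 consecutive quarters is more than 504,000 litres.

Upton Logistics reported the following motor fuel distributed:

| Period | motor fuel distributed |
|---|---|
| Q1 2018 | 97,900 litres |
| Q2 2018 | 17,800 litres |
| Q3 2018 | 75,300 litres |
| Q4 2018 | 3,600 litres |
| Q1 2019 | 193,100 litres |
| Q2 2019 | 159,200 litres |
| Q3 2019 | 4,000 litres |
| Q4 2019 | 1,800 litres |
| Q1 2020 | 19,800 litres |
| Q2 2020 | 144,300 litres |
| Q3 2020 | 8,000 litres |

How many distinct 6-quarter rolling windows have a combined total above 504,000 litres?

Q1 2018–Q2 2019: 97,900 litres + 17,800 litres + 75,300 litres + 3,600 litres + 193,100 litres + 159,200 litres = 546,900 litres (over)
Q2 2018–Q3 2019: 17,800 litres + 75,300 litres + 3,600 litres + 193,100 litres + 159,200 litres + 4,000 litres = 453,000 litres (under)
Q3 2018–Q4 2019: 75,300 litres + 3,600 litres + 193,100 litres + 159,200 litres + 4,000 litres + 1,800 litres = 437,000 litres (under)
Q4 2018–Q1 2020: 3,600 litres + 193,100 litres + 159,200 litres + 4,000 litres + 1,800 litres + 19,800 litres = 381,500 litres (under)
Q1 2019–Q2 2020: 193,100 litres + 159,200 litres + 4,000 litres + 1,800 litres + 19,800 litres + 144,300 litres = 522,200 litres (over)
Q2 2019–Q3 2020: 159,200 litres + 4,000 litres + 1,800 litres + 19,800 litres + 144,300 litres + 8,000 litres = 337,100 litres (under)
2 windows exceed the threshold.

2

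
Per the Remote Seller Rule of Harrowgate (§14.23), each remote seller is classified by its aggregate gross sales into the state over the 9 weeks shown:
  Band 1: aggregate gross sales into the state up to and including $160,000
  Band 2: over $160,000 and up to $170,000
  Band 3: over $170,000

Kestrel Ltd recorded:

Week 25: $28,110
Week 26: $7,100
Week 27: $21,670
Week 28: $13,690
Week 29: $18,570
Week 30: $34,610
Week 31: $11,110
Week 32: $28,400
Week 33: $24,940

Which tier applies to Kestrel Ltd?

Band 3

Aggregate gross sales into the state: $28,110 + $7,100 + $21,670 + $13,690 + $18,570 + $34,610 + $11,110 + $28,400 + $24,940 = $188,200.
$188,200 > $170,000, so Band 3 applies.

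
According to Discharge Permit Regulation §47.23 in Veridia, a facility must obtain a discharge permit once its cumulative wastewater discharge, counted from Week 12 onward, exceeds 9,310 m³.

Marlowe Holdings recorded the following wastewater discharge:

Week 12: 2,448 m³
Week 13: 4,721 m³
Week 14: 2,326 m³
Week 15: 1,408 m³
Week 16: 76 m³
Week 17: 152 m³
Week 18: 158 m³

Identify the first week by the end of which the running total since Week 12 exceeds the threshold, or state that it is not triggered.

Week 14

Through Week 12: 2,448 m³
Through Week 13: 7,169 m³
Through Week 14: 9,495 m³ ← exceeds threshold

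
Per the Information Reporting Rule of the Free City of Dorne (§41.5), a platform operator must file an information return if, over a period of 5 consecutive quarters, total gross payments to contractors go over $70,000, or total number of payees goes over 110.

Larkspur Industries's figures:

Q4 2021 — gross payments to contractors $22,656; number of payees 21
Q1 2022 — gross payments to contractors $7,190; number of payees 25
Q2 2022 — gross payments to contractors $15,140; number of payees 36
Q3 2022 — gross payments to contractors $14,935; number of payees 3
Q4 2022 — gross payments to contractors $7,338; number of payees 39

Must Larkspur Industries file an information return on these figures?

Total gross payments to contractors: $22,656 + $7,190 + $15,140 + $14,935 + $7,338 = $67,259 (≤ $70,000).
Total number of payees: 21 + 25 + 36 + 3 + 39 = 124 (> 110).
The test is 'or': at least one threshold is exceeded.

Yes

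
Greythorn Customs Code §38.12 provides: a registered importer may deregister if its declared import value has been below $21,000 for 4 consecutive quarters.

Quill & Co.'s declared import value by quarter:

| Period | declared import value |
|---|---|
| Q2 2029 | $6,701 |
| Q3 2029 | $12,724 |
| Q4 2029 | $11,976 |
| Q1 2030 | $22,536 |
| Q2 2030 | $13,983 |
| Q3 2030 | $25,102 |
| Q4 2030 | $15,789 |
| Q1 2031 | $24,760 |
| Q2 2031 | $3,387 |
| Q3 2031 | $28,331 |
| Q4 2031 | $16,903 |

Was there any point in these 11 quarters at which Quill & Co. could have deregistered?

No

Quarters below $21,000: Q2 2029, Q3 2029, Q4 2029, Q2 2030, Q4 2030, Q2 2031, Q4 2031.
Longest run of consecutive quarters below the threshold: 3.
3 < 4, so Quill & Co. never became eligible.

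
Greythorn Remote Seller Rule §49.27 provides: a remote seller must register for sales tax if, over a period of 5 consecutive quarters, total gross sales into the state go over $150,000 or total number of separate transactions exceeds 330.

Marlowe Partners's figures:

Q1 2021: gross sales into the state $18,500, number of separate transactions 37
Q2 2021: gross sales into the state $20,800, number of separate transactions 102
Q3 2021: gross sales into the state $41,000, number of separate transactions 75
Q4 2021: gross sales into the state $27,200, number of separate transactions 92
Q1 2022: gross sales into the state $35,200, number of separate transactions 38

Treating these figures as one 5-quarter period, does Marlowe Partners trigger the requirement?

Total gross sales into the state: $18,500 + $20,800 + $41,000 + $27,200 + $35,200 = $142,700 (≤ $150,000).
Total number of separate transactions: 37 + 102 + 75 + 92 + 38 = 344 (> 330).
The test is 'or': at least one threshold is exceeded.

Yes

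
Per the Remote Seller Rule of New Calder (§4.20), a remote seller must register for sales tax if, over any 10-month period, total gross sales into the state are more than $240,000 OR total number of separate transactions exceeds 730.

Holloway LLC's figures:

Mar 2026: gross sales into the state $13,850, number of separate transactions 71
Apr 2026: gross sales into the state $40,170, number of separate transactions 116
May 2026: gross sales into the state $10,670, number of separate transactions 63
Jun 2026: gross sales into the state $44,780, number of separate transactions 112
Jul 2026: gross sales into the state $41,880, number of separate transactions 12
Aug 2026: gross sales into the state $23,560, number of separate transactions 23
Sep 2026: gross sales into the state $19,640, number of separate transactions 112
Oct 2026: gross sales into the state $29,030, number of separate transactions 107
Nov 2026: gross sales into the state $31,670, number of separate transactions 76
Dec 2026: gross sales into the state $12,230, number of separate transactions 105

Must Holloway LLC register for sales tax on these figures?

Total gross sales into the state: $13,850 + $40,170 + $10,670 + $44,780 + $41,880 + $23,560 + $19,640 + $29,030 + $31,670 + $12,230 = $267,480 (> $240,000).
Total number of separate transactions: 71 + 116 + 63 + 112 + 12 + 23 + 112 + 107 + 76 + 105 = 797 (> 730).
The test is 'or': at least one threshold is exceeded.

Yes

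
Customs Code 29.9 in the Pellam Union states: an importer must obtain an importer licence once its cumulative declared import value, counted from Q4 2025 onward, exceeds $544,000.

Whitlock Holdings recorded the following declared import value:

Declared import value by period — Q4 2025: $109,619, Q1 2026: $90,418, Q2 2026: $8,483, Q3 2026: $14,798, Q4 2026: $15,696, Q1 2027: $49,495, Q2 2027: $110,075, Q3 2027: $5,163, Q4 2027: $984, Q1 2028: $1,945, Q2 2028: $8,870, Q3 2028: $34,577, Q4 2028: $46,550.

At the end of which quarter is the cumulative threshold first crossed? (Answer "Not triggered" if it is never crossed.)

Through Q4 2025: $109,619
Through Q1 2026: $200,037
Through Q2 2026: $208,520
Through Q3 2026: $223,318
Through Q4 2026: $239,014
Through Q1 2027: $288,509
Through Q2 2027: $398,584
Through Q3 2027: $403,747
Through Q4 2027: $404,731
Through Q1 2028: $406,676
Through Q2 2028: $415,546
Through Q3 2028: $450,123
Through Q4 2028: $496,673
Final cumulative total $496,673 ≤ $544,000; the threshold is never exceeded.

Not triggered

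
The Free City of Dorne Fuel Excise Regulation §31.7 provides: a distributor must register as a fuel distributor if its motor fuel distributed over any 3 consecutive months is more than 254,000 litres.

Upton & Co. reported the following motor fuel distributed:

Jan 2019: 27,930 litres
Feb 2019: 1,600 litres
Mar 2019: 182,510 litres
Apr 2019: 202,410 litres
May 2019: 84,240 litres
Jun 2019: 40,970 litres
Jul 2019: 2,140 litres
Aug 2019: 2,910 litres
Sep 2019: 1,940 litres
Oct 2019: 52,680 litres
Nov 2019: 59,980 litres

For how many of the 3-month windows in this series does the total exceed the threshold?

3

Jan 2019–Mar 2019: 27,930 litres + 1,600 litres + 182,510 litres = 212,040 litres (under)
Feb 2019–Apr 2019: 1,600 litres + 182,510 litres + 202,410 litres = 386,520 litres (over)
Mar 2019–May 2019: 182,510 litres + 202,410 litres + 84,240 litres = 469,160 litres (over)
Apr 2019–Jun 2019: 202,410 litres + 84,240 litres + 40,970 litres = 327,620 litres (over)
May 2019–Jul 2019: 84,240 litres + 40,970 litres + 2,140 litres = 127,350 litres (under)
Jun 2019–Aug 2019: 40,970 litres + 2,140 litres + 2,910 litres = 46,020 litres (under)
Jul 2019–Sep 2019: 2,140 litres + 2,910 litres + 1,940 litres = 6,990 litres (under)
Aug 2019–Oct 2019: 2,910 litres + 1,940 litres + 52,680 litres = 57,530 litres (under)
Sep 2019–Nov 2019: 1,940 litres + 52,680 litres + 59,980 litres = 114,600 litres (under)
3 windows exceed the threshold.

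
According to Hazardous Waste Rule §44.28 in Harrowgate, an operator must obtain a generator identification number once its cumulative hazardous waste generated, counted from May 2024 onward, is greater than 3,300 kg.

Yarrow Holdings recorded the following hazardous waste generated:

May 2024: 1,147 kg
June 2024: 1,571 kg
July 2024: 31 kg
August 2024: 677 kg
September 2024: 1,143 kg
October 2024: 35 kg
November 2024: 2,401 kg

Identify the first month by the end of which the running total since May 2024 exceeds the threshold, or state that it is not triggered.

August 2024

Through May 2024: 1,147 kg
Through June 2024: 2,718 kg
Through July 2024: 2,749 kg
Through August 2024: 3,426 kg ← exceeds threshold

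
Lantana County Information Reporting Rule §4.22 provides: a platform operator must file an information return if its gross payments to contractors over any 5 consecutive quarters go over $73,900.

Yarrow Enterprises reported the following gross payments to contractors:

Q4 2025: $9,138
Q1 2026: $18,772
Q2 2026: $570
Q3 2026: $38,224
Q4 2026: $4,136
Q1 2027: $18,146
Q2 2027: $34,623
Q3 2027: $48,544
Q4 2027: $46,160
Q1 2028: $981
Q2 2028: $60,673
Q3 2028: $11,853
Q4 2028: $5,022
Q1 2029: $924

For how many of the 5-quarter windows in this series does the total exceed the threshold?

9

Q4 2025–Q4 2026: $9,138 + $18,772 + $570 + $38,224 + $4,136 = $70,840 (under)
Q1 2026–Q1 2027: $18,772 + $570 + $38,224 + $4,136 + $18,146 = $79,848 (over)
Q2 2026–Q2 2027: $570 + $38,224 + $4,136 + $18,146 + $34,623 = $95,699 (over)
Q3 2026–Q3 2027: $38,224 + $4,136 + $18,146 + $34,623 + $48,544 = $143,673 (over)
Q4 2026–Q4 2027: $4,136 + $18,146 + $34,623 + $48,544 + $46,160 = $151,609 (over)
Q1 2027–Q1 2028: $18,146 + $34,623 + $48,544 + $46,160 + $981 = $148,454 (over)
Q2 2027–Q2 2028: $34,623 + $48,544 + $46,160 + $981 + $60,673 = $190,981 (over)
Q3 2027–Q3 2028: $48,544 + $46,160 + $981 + $60,673 + $11,853 = $168,211 (over)
Q4 2027–Q4 2028: $46,160 + $981 + $60,673 + $11,853 + $5,022 = $124,689 (over)
Q1 2028–Q1 2029: $981 + $60,673 + $11,853 + $5,022 + $924 = $79,453 (over)
9 windows exceed the threshold.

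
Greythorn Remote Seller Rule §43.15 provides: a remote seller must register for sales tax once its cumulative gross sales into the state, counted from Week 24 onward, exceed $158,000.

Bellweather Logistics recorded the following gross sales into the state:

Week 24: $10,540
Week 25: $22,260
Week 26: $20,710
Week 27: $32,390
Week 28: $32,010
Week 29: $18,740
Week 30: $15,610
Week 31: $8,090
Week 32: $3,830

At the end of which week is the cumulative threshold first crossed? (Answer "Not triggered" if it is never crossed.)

Week 31

Through Week 24: $10,540
Through Week 25: $32,800
Through Week 26: $53,510
Through Week 27: $85,900
Through Week 28: $117,910
Through Week 29: $136,650
Through Week 30: $152,260
Through Week 31: $160,350 ← exceeds threshold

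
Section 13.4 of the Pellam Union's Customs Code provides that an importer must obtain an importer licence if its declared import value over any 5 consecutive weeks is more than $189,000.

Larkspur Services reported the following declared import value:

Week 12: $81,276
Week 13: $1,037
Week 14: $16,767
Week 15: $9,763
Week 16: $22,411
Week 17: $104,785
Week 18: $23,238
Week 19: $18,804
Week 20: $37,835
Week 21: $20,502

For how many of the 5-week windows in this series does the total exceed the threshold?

Week 12–Week 16: $81,276 + $1,037 + $16,767 + $9,763 + $22,411 = $131,254 (under)
Week 13–Week 17: $1,037 + $16,767 + $9,763 + $22,411 + $104,785 = $154,763 (under)
Week 14–Week 18: $16,767 + $9,763 + $22,411 + $104,785 + $23,238 = $176,964 (under)
Week 15–Week 19: $9,763 + $22,411 + $104,785 + $23,238 + $18,804 = $179,001 (under)
Week 16–Week 20: $22,411 + $104,785 + $23,238 + $18,804 + $37,835 = $207,073 (over)
Week 17–Week 21: $104,785 + $23,238 + $18,804 + $37,835 + $20,502 = $205,164 (over)
2 windows exceed the threshold.

2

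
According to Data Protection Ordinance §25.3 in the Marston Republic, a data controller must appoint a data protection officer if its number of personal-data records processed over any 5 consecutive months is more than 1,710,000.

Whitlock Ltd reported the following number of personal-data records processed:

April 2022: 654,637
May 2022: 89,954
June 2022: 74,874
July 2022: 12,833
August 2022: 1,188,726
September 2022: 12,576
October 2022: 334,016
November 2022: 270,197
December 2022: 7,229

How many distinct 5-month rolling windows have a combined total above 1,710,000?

3

April 2022–August 2022: 654,637 + 89,954 + 74,874 + 12,833 + 1,188,726 = 2,021,024 (over)
May 2022–September 2022: 89,954 + 74,874 + 12,833 + 1,188,726 + 12,576 = 1,378,963 (under)
June 2022–October 2022: 74,874 + 12,833 + 1,188,726 + 12,576 + 334,016 = 1,623,025 (under)
July 2022–November 2022: 12,833 + 1,188,726 + 12,576 + 334,016 + 270,197 = 1,818,348 (over)
August 2022–December 2022: 1,188,726 + 12,576 + 334,016 + 270,197 + 7,229 = 1,812,744 (over)
3 windows exceed the threshold.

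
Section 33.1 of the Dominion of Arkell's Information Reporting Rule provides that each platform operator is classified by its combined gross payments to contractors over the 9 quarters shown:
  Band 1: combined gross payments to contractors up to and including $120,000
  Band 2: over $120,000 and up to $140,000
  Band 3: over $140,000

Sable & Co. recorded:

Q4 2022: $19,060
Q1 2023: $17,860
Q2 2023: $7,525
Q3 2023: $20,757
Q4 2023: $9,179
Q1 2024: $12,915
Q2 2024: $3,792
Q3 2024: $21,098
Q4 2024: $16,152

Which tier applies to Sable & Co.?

Combined gross payments to contractors: $19,060 + $17,860 + $7,525 + $20,757 + $9,179 + $12,915 + $3,792 + $21,098 + $16,152 = $128,338.
$120,000 < $128,338 ≤ $140,000, so Band 2 applies.

Band 2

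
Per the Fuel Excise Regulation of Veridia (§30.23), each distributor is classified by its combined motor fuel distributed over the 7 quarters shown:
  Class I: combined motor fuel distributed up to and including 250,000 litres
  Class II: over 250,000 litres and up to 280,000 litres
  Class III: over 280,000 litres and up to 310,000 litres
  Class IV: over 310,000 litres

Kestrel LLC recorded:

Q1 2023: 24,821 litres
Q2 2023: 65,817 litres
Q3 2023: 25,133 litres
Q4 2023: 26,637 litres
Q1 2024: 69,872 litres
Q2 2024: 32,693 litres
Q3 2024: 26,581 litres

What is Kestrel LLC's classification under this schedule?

Combined motor fuel distributed: 24,821 litres + 65,817 litres + 25,133 litres + 26,637 litres + 69,872 litres + 32,693 litres + 26,581 litres = 271,554 litres.
250,000 litres < 271,554 litres ≤ 280,000 litres, so Class II applies.

Class II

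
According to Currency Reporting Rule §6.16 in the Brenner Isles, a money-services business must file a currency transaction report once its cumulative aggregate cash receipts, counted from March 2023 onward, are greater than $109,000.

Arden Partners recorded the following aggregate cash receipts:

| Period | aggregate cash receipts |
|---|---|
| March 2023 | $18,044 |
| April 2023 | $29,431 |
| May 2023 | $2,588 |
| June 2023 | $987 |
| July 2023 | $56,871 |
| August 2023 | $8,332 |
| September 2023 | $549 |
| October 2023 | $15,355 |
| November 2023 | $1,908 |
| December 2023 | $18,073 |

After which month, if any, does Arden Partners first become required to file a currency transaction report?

Through March 2023: $18,044
Through April 2023: $47,475
Through May 2023: $50,063
Through June 2023: $51,050
Through July 2023: $107,921
Through August 2023: $116,253 ← exceeds threshold

August 2023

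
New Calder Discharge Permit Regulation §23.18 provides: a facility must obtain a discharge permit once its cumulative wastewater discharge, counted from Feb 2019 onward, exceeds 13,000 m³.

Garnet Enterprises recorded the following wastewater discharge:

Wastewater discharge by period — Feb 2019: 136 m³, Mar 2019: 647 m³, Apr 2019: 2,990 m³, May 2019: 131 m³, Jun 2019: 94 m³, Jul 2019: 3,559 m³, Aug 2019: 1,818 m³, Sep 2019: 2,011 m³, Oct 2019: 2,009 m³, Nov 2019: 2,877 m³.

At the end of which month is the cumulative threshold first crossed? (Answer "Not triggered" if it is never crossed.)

Through Feb 2019: 136 m³
Through Mar 2019: 783 m³
Through Apr 2019: 3,773 m³
Through May 2019: 3,904 m³
Through Jun 2019: 3,998 m³
Through Jul 2019: 7,557 m³
Through Aug 2019: 9,375 m³
Through Sep 2019: 11,386 m³
Through Oct 2019: 13,395 m³ ← exceeds threshold

Oct 2019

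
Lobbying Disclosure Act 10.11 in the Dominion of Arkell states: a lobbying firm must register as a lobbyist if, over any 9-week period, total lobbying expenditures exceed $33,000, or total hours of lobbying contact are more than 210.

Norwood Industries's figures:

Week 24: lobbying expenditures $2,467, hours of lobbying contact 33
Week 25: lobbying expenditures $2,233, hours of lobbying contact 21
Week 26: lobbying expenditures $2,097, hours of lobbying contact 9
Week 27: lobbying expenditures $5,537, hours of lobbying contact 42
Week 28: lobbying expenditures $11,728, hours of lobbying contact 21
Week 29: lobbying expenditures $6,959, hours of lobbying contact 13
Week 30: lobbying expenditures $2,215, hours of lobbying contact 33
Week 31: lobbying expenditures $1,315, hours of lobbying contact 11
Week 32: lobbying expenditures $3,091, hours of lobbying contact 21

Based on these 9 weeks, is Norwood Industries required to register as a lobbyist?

Yes

Total lobbying expenditures: $2,467 + $2,233 + $2,097 + $5,537 + $11,728 + $6,959 + $2,215 + $1,315 + $3,091 = $37,642 (> $33,000).
Total hours of lobbying contact: 33 + 21 + 9 + 42 + 21 + 13 + 33 + 11 + 21 = 204 (≤ 210).
The test is 'or': at least one threshold is exceeded.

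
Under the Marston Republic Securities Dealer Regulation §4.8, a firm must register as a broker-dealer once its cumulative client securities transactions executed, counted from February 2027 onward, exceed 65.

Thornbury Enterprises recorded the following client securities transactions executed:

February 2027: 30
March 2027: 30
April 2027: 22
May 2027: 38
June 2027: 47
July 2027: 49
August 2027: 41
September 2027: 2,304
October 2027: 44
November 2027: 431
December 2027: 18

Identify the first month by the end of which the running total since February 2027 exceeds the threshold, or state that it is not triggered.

April 2027

Through February 2027: 30
Through March 2027: 60
Through April 2027: 82 ← exceeds threshold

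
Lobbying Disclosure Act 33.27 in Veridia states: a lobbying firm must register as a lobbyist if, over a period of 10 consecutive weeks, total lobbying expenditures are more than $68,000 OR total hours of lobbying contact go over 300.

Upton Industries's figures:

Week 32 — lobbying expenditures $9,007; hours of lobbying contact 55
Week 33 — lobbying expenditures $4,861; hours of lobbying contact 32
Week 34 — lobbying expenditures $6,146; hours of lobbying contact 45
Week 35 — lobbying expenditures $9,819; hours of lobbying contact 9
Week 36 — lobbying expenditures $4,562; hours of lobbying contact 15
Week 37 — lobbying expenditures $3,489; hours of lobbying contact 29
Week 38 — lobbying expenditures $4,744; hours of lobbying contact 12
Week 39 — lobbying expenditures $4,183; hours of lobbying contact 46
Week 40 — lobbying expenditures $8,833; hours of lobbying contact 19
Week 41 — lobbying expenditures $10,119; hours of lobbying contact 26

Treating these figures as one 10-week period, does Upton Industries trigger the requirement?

Total lobbying expenditures: $9,007 + $4,861 + $6,146 + $9,819 + $4,562 + $3,489 + $4,744 + $4,183 + $8,833 + $10,119 = $65,763 (≤ $68,000).
Total hours of lobbying contact: 55 + 32 + 45 + 9 + 15 + 29 + 12 + 46 + 19 + 26 = 288 (≤ 300).
The test is 'or': neither threshold is exceeded.

No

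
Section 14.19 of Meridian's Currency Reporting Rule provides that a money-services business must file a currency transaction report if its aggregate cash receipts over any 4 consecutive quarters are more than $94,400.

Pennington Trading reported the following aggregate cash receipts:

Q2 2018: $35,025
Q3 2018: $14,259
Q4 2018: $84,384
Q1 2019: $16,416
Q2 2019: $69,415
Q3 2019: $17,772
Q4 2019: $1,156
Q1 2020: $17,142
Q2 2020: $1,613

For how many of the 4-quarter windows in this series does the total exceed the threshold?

5

Q2 2018–Q1 2019: $35,025 + $14,259 + $84,384 + $16,416 = $150,084 (over)
Q3 2018–Q2 2019: $14,259 + $84,384 + $16,416 + $69,415 = $184,474 (over)
Q4 2018–Q3 2019: $84,384 + $16,416 + $69,415 + $17,772 = $187,987 (over)
Q1 2019–Q4 2019: $16,416 + $69,415 + $17,772 + $1,156 = $104,759 (over)
Q2 2019–Q1 2020: $69,415 + $17,772 + $1,156 + $17,142 = $105,485 (over)
Q3 2019–Q2 2020: $17,772 + $1,156 + $17,142 + $1,613 = $37,683 (under)
5 windows exceed the threshold.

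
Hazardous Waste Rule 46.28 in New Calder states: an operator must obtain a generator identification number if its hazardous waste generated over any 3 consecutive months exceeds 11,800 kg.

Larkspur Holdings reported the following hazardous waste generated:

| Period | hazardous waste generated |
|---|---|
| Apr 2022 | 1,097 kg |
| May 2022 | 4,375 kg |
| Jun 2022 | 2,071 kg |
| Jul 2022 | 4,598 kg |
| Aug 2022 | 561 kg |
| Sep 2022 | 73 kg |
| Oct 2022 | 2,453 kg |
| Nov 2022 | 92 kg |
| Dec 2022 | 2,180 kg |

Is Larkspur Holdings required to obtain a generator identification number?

No

Apr 2022–Jun 2022: 1,097 kg + 4,375 kg + 2,071 kg = 7,543 kg (under)
May 2022–Jul 2022: 4,375 kg + 2,071 kg + 4,598 kg = 11,044 kg (under)
Jun 2022–Aug 2022: 2,071 kg + 4,598 kg + 561 kg = 7,230 kg (under)
Jul 2022–Sep 2022: 4,598 kg + 561 kg + 73 kg = 5,232 kg (under)
Aug 2022–Oct 2022: 561 kg + 73 kg + 2,453 kg = 3,087 kg (under)
Sep 2022–Nov 2022: 73 kg + 2,453 kg + 92 kg = 2,618 kg (under)
Oct 2022–Dec 2022: 2,453 kg + 92 kg + 2,180 kg = 4,725 kg (under)
No window exceeds 11,800 kg.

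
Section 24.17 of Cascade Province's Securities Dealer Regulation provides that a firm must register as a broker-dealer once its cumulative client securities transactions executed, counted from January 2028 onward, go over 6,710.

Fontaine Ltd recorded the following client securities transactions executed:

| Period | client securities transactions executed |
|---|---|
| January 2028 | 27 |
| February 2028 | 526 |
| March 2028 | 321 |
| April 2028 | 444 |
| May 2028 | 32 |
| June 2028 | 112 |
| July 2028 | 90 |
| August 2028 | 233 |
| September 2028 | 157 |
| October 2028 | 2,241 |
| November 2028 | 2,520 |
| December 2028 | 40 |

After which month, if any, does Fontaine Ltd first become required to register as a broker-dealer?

Through January 2028: 27
Through February 2028: 553
Through March 2028: 874
Through April 2028: 1,318
Through May 2028: 1,350
Through June 2028: 1,462
Through July 2028: 1,552
Through August 2028: 1,785
Through September 2028: 1,942
Through October 2028: 4,183
Through November 2028: 6,703
Through December 2028: 6,743 ← exceeds threshold

December 2028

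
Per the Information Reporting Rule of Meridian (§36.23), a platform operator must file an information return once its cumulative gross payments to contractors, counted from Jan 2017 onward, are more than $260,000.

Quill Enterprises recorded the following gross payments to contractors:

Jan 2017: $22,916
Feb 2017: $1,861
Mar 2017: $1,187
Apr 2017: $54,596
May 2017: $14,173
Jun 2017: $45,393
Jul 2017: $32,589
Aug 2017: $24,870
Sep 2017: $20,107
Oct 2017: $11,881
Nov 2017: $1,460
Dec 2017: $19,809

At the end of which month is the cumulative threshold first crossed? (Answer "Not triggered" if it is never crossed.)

Through Jan 2017: $22,916
Through Feb 2017: $24,777
Through Mar 2017: $25,964
Through Apr 2017: $80,560
Through May 2017: $94,733
Through Jun 2017: $140,126
Through Jul 2017: $172,715
Through Aug 2017: $197,585
Through Sep 2017: $217,692
Through Oct 2017: $229,573
Through Nov 2017: $231,033
Through Dec 2017: $250,842
Final cumulative total $250,842 ≤ $260,000; the threshold is never exceeded.

Not triggered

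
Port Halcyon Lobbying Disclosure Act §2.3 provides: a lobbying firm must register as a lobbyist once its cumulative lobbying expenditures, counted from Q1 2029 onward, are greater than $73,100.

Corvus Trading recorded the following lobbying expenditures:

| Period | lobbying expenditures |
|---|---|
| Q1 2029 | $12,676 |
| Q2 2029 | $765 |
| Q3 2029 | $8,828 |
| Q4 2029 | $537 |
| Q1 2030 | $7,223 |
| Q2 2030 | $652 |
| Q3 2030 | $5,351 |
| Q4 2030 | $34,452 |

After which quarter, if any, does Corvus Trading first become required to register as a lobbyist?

Not triggered

Through Q1 2029: $12,676
Through Q2 2029: $13,441
Through Q3 2029: $22,269
Through Q4 2029: $22,806
Through Q1 2030: $30,029
Through Q2 2030: $30,681
Through Q3 2030: $36,032
Through Q4 2030: $70,484
Final cumulative total $70,484 ≤ $73,100; the threshold is never exceeded.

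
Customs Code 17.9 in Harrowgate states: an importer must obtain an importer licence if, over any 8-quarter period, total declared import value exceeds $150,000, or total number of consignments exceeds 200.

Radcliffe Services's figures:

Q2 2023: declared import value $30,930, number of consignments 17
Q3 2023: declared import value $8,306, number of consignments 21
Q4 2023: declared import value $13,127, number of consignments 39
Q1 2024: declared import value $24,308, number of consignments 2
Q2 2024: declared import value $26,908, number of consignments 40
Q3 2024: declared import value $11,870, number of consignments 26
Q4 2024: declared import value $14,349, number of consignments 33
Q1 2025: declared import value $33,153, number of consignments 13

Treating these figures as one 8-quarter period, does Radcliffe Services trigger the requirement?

Total declared import value: $30,930 + $8,306 + $13,127 + $24,308 + $26,908 + $11,870 + $14,349 + $33,153 = $162,951 (> $150,000).
Total number of consignments: 17 + 21 + 39 + 2 + 40 + 26 + 33 + 13 = 191 (≤ 200).
The test is 'or': at least one threshold is exceeded.

Yes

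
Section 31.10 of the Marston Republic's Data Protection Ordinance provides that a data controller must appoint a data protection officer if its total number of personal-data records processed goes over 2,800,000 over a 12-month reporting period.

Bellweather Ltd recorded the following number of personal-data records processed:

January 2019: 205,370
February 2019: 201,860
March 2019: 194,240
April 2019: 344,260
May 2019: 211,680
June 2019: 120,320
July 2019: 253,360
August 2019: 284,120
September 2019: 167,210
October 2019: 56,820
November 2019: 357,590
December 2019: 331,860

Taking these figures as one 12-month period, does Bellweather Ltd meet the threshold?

No

Total number of personal-data records processed: 205,370 + 201,860 + 194,240 + 344,260 + 211,680 + 120,320 + 253,360 + 284,120 + 167,210 + 56,820 + 357,590 + 331,860 = 2,728,690.
2,728,690 ≤ 2,800,000, so the threshold is not exceeded.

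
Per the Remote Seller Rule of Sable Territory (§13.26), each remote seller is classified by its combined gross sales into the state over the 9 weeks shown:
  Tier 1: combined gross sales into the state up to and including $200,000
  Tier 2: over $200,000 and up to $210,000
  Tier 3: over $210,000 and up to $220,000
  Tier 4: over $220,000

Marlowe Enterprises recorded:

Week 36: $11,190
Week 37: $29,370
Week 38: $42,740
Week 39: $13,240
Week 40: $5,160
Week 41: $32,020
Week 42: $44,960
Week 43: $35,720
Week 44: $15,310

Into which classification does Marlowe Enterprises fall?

Combined gross sales into the state: $11,190 + $29,370 + $42,740 + $13,240 + $5,160 + $32,020 + $44,960 + $35,720 + $15,310 = $229,710.
$229,710 > $220,000, so Tier 4 applies.

Tier 4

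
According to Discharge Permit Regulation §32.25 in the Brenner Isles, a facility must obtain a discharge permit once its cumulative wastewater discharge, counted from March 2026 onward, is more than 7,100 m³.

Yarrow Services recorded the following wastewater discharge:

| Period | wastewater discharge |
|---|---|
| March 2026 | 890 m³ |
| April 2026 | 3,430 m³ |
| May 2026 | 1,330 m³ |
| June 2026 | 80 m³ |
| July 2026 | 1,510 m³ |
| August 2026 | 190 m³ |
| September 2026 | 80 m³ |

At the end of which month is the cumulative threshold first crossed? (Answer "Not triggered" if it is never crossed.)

Through March 2026: 890 m³
Through April 2026: 4,320 m³
Through May 2026: 5,650 m³
Through June 2026: 5,730 m³
Through July 2026: 7,240 m³ ← exceeds threshold

July 2026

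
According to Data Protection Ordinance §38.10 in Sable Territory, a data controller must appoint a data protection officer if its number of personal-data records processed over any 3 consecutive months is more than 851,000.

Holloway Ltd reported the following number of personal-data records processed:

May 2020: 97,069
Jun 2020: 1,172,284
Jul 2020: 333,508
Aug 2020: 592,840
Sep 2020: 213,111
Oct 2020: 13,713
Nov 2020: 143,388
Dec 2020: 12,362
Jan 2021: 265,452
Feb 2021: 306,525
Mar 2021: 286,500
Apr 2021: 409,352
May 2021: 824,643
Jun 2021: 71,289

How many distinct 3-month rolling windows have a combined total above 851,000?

7

May 2020–Jul 2020: 97,069 + 1,172,284 + 333,508 = 1,602,861 (over)
Jun 2020–Aug 2020: 1,172,284 + 333,508 + 592,840 = 2,098,632 (over)
Jul 2020–Sep 2020: 333,508 + 592,840 + 213,111 = 1,139,459 (over)
Aug 2020–Oct 2020: 592,840 + 213,111 + 13,713 = 819,664 (under)
Sep 2020–Nov 2020: 213,111 + 13,713 + 143,388 = 370,212 (under)
Oct 2020–Dec 2020: 13,713 + 143,388 + 12,362 = 169,463 (under)
Nov 2020–Jan 2021: 143,388 + 12,362 + 265,452 = 421,202 (under)
Dec 2020–Feb 2021: 12,362 + 265,452 + 306,525 = 584,339 (under)
Jan 2021–Mar 2021: 265,452 + 306,525 + 286,500 = 858,477 (over)
Feb 2021–Apr 2021: 306,525 + 286,500 + 409,352 = 1,002,377 (over)
Mar 2021–May 2021: 286,500 + 409,352 + 824,643 = 1,520,495 (over)
Apr 2021–Jun 2021: 409,352 + 824,643 + 71,289 = 1,305,284 (over)
7 windows exceed the threshold.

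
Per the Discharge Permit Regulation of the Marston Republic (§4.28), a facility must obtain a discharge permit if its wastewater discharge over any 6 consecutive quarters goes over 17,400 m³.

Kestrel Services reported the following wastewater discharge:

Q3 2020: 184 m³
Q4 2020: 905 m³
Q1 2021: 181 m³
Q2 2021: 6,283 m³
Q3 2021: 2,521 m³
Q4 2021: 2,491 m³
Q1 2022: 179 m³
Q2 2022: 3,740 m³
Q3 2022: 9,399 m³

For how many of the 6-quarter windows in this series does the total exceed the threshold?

1

Q3 2020–Q4 2021: 184 m³ + 905 m³ + 181 m³ + 6,283 m³ + 2,521 m³ + 2,491 m³ = 12,565 m³ (under)
Q4 2020–Q1 2022: 905 m³ + 181 m³ + 6,283 m³ + 2,521 m³ + 2,491 m³ + 179 m³ = 12,560 m³ (under)
Q1 2021–Q2 2022: 181 m³ + 6,283 m³ + 2,521 m³ + 2,491 m³ + 179 m³ + 3,740 m³ = 15,395 m³ (under)
Q2 2021–Q3 2022: 6,283 m³ + 2,521 m³ + 2,491 m³ + 179 m³ + 3,740 m³ + 9,399 m³ = 24,613 m³ (over)
1 window exceeds the threshold.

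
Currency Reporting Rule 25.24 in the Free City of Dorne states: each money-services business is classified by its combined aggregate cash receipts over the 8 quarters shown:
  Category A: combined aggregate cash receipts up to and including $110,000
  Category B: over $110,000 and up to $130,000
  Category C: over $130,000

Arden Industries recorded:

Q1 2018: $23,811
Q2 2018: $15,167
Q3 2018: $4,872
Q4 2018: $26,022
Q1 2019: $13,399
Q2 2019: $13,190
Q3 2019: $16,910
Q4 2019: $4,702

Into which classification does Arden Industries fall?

Category B

Combined aggregate cash receipts: $23,811 + $15,167 + $4,872 + $26,022 + $13,399 + $13,190 + $16,910 + $4,702 = $118,073.
$110,000 < $118,073 ≤ $130,000, so Category B applies.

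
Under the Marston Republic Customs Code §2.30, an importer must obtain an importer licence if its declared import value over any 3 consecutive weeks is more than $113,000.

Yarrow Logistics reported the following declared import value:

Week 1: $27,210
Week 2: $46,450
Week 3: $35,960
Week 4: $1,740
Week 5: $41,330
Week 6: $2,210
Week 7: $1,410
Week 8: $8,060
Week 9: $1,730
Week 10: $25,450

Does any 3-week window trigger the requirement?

Week 1–Week 3: $27,210 + $46,450 + $35,960 = $109,620 (under)
Week 2–Week 4: $46,450 + $35,960 + $1,740 = $84,150 (under)
Week 3–Week 5: $35,960 + $1,740 + $41,330 = $79,030 (under)
Week 4–Week 6: $1,740 + $41,330 + $2,210 = $45,280 (under)
Week 5–Week 7: $41,330 + $2,210 + $1,410 = $44,950 (under)
Week 6–Week 8: $2,210 + $1,410 + $8,060 = $11,680 (under)
Week 7–Week 9: $1,410 + $8,060 + $1,730 = $11,200 (under)
Week 8–Week 10: $8,060 + $1,730 + $25,450 = $35,240 (under)
No window exceeds $113,000.

No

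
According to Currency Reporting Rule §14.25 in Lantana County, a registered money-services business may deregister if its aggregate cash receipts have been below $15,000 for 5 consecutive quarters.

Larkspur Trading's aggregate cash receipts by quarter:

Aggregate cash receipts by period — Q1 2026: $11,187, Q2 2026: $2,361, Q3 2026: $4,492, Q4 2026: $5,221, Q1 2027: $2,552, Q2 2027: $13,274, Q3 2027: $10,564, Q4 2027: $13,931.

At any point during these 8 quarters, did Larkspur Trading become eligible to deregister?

Yes

Quarters below $15,000: Q1 2026, Q2 2026, Q3 2026, Q4 2026, Q1 2027, Q2 2027, Q3 2027, Q4 2027.
Longest run of consecutive quarters below the threshold: 8.
8 ≥ 5, so Larkspur Trading became eligible.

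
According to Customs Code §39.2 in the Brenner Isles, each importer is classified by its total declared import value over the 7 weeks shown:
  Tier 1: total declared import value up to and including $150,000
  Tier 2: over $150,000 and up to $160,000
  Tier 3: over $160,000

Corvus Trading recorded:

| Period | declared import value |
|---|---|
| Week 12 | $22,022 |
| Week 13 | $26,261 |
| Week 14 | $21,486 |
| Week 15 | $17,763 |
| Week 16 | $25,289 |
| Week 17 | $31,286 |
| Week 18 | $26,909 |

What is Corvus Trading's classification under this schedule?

Total declared import value: $22,022 + $26,261 + $21,486 + $17,763 + $25,289 + $31,286 + $26,909 = $171,016.
$171,016 > $160,000, so Tier 3 applies.

Tier 3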